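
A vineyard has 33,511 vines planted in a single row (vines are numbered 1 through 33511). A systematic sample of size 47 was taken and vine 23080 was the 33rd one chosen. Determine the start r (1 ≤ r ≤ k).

k = 33511/47 = 713
r = 23080 − (33−1)×713 = 23080 − 22816 = 264

264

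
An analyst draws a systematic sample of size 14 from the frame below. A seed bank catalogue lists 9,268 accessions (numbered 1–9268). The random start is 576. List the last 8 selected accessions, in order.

4548, 5210, 5872, 6534, 7196, 7858, 8520, 9182

k = N/n = 9268/14 = 662
7th selection = 576 + 6×662 = 4548
8th: 4548 + 662 = 5210
9th: 5210 + 662 = 5872
10th: 5872 + 662 = 6534
11th: 6534 + 662 = 7196
12th: 7196 + 662 = 7858
13th: 7858 + 662 = 8520
14th: 8520 + 662 = 9182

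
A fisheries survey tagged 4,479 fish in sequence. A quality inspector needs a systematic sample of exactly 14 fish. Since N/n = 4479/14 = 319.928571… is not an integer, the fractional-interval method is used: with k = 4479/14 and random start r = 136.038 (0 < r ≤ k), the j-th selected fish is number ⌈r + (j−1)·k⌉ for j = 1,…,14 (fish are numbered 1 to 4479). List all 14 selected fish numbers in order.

137, 456, 776, 1096, 1416, 1736, 2056, 2376, 2696, 3016, 3336, 3656, 3976, 4296

j=1: r + 0k = 136.038 → ⌈·⌉ = 137
j=2: r + 1k = 455.966571… → ⌈·⌉ = 456
j=3: r + 2k = 775.895142… → ⌈·⌉ = 776
j=4: r + 3k = 1095.823714… → ⌈·⌉ = 1096
j=5: r + 4k = 1415.752285… → ⌈·⌉ = 1416
j=6: r + 5k = 1735.680857… → ⌈·⌉ = 1736
j=7: r + 6k = 2055.609428… → ⌈·⌉ = 2056
j=8: r + 7k = 2375.538 → ⌈·⌉ = 2376
j=9: r + 8k = 2695.466571… → ⌈·⌉ = 2696
j=10: r + 9k = 3015.395142… → ⌈·⌉ = 3016
j=11: r + 10k = 3335.323714… → ⌈·⌉ = 3336
j=12: r + 11k = 3655.252285… → ⌈·⌉ = 3656
j=13: r + 12k = 3975.180857… → ⌈·⌉ = 3976
j=14: r + 13k = 4295.109428… → ⌈·⌉ = 4296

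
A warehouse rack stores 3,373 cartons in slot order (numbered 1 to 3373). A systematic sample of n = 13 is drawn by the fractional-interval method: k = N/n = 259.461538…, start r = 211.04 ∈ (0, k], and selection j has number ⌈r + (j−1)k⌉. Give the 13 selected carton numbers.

j=1: r + 0k = 211.04 → ⌈·⌉ = 212
j=2: r + 1k = 470.501538… → ⌈·⌉ = 471
j=3: r + 2k = 729.963076… → ⌈·⌉ = 730
j=4: r + 3k = 989.424615… → ⌈·⌉ = 990
j=5: r + 4k = 1248.886153… → ⌈·⌉ = 1249
j=6: r + 5k = 1508.347692… → ⌈·⌉ = 1509
j=7: r + 6k = 1767.809230… → ⌈·⌉ = 1768
j=8: r + 7k = 2027.270769… → ⌈·⌉ = 2028
j=9: r + 8k = 2286.732307… → ⌈·⌉ = 2287
j=10: r + 9k = 2546.193846… → ⌈·⌉ = 2547
j=11: r + 10k = 2805.655384… → ⌈·⌉ = 2806
j=12: r + 11k = 3065.116923… → ⌈·⌉ = 3066
j=13: r + 12k = 3324.578461… → ⌈·⌉ = 3325

212, 471, 730, 990, 1249, 1509, 1768, 2028, 2287, 2547, 2806, 3066, 3325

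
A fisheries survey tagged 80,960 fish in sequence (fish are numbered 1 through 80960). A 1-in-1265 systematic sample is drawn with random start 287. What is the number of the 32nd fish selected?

k = 1265
32nd selection = r + (32−1)·k = 287 + 31×1265 = 287 + 39215 = 39502

39502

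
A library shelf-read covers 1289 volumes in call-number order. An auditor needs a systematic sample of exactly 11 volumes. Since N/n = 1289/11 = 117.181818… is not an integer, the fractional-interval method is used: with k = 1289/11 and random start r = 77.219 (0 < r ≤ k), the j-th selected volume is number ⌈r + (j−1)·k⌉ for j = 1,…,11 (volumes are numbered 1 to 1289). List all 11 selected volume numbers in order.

78, 195, 312, 429, 546, 664, 781, 898, 1015, 1132, 1250

j=1: r + 0k = 77.219 → ⌈·⌉ = 78
j=2: r + 1k = 194.400818… → ⌈·⌉ = 195
j=3: r + 2k = 311.582636… → ⌈·⌉ = 312
j=4: r + 3k = 428.764454… → ⌈·⌉ = 429
j=5: r + 4k = 545.946272… → ⌈·⌉ = 546
j=6: r + 5k = 663.128090… → ⌈·⌉ = 664
j=7: r + 6k = 780.309909… → ⌈·⌉ = 781
j=8: r + 7k = 897.491727… → ⌈·⌉ = 898
j=9: r + 8k = 1014.673545… → ⌈·⌉ = 1015
j=10: r + 9k = 1131.855363… → ⌈·⌉ = 1132
j=11: r + 10k = 1249.037181… → ⌈·⌉ = 1250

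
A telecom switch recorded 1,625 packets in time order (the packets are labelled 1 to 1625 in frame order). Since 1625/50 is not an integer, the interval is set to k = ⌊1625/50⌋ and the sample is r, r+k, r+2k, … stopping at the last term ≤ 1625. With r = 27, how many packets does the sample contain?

k = ⌊1625/50⌋ = 32
Achieved size = ⌊(1625 − 27)/32⌋ + 1 = ⌊1598/32⌋ + 1 = 49 + 1 = 50
(last selection: 27 + 49×32 = 1595 ≤ 1625; next would be 1627 > 1625)

50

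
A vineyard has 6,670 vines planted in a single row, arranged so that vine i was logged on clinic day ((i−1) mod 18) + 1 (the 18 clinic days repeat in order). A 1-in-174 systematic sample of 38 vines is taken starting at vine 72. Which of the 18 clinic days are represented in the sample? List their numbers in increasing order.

Consecutive selections differ by k = 174, so their clinic day numbers differ by 174 mod 18 = 12.
gcd(174, 18) = 6, so the sample visits 18/6 = 3 distinct residues mod 18.
Start 72 is clinic day 18; the clinic days hit are 6, 12, 18.

6, 12, 18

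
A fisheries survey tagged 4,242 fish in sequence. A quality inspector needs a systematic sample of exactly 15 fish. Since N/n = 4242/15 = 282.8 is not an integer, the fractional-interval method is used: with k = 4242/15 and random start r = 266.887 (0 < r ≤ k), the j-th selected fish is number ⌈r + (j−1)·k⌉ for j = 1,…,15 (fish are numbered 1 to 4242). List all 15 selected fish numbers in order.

j=1: r + 0k = 266.887 → ⌈·⌉ = 267
j=2: r + 1k = 549.687 → ⌈·⌉ = 550
j=3: r + 2k = 832.487 → ⌈·⌉ = 833
j=4: r + 3k = 1115.287 → ⌈·⌉ = 1116
j=5: r + 4k = 1398.087 → ⌈·⌉ = 1399
j=6: r + 5k = 1680.887 → ⌈·⌉ = 1681
j=7: r + 6k = 1963.687 → ⌈·⌉ = 1964
j=8: r + 7k = 2246.487 → ⌈·⌉ = 2247
j=9: r + 8k = 2529.287 → ⌈·⌉ = 2530
j=10: r + 9k = 2812.087 → ⌈·⌉ = 2813
j=11: r + 10k = 3094.887 → ⌈·⌉ = 3095
j=12: r + 11k = 3377.687 → ⌈·⌉ = 3378
j=13: r + 12k = 3660.487 → ⌈·⌉ = 3661
j=14: r + 13k = 3943.287 → ⌈·⌉ = 3944
j=15: r + 14k = 4226.087 → ⌈·⌉ = 4227

267, 550, 833, 1116, 1399, 1681, 1964, 2247, 2530, 2813, 3095, 3378, 3661, 3944, 4227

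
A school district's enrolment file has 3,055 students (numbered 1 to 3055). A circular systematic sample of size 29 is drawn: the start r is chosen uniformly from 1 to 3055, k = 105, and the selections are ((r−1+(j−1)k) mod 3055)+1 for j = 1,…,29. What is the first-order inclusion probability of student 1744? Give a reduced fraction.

For each position j, as r ranges over 1…3055 the j-th selection hits every student exactly once, so student 1744 is selected for exactly 29 of the 3055 starts.
Inclusion probability = 29/3055.

29/3055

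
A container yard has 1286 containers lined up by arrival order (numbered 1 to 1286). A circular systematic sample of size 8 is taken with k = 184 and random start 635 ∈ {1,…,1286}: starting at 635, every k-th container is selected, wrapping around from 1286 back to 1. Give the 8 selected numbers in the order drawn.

Selection 1: 635
Selection 2: 635 + 184 = 819
Selection 3: 819 + 184 = 1003
Selection 4: 1003 + 184 = 1187
Selection 5: 1187 + 184 = 1371 → 1371 − 1286 = 85
Selection 6: 85 + 184 = 269
Selection 7: 269 + 184 = 453
Selection 8: 453 + 184 = 637

635, 819, 1003, 1187, 85, 269, 453, 637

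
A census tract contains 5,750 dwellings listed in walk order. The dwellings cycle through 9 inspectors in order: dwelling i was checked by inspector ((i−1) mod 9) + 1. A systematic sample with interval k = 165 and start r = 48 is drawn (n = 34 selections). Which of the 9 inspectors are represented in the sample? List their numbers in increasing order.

Consecutive selections differ by k = 165, so their inspector numbers differ by 165 mod 9 = 3.
gcd(165, 9) = 3, so the sample visits 9/3 = 3 distinct residues mod 9.
Start 48 is inspector 3; the inspectors hit are 3, 6, 9.

3, 6, 9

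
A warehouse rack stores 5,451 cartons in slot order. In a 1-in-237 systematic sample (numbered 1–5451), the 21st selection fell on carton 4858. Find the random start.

k = 237
r = 4858 − (21−1)×237 = 4858 − 4740 = 118

118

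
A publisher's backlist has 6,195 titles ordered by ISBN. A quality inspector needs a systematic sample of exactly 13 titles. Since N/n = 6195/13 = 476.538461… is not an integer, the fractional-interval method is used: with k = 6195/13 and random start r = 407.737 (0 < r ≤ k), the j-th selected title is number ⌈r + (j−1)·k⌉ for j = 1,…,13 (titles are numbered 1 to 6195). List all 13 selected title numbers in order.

j=1: r + 0k = 407.737 → ⌈·⌉ = 408
j=2: r + 1k = 884.275461… → ⌈·⌉ = 885
j=3: r + 2k = 1360.813923… → ⌈·⌉ = 1361
j=4: r + 3k = 1837.352384… → ⌈·⌉ = 1838
j=5: r + 4k = 2313.890846… → ⌈·⌉ = 2314
j=6: r + 5k = 2790.429307… → ⌈·⌉ = 2791
j=7: r + 6k = 3266.967769… → ⌈·⌉ = 3267
j=8: r + 7k = 3743.506230… → ⌈·⌉ = 3744
j=9: r + 8k = 4220.044692… → ⌈·⌉ = 4221
j=10: r + 9k = 4696.583153… → ⌈·⌉ = 4697
j=11: r + 10k = 5173.121615… → ⌈·⌉ = 5174
j=12: r + 11k = 5649.660076… → ⌈·⌉ = 5650
j=13: r + 12k = 6126.198538… → ⌈·⌉ = 6127

408, 885, 1361, 1838, 2314, 2791, 3267, 3744, 4221, 4697, 5174, 5650, 6127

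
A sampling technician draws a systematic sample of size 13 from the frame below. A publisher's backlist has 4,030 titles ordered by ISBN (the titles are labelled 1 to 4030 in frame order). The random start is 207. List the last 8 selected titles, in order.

k = N/n = 4030/13 = 310
6th selection = 207 + 5×310 = 1757
7th: 1757 + 310 = 2067
8th: 2067 + 310 = 2377
9th: 2377 + 310 = 2687
10th: 2687 + 310 = 2997
11th: 2997 + 310 = 3307
12th: 3307 + 310 = 3617
13th: 3617 + 310 = 3927

1757, 2067, 2377, 2687, 2997, 3307, 3617, 3927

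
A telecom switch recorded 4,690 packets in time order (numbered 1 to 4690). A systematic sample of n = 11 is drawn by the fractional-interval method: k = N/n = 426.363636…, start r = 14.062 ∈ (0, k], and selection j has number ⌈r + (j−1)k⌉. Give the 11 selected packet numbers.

j=1: r + 0k = 14.062 → ⌈·⌉ = 15
j=2: r + 1k = 440.425636… → ⌈·⌉ = 441
j=3: r + 2k = 866.789272… → ⌈·⌉ = 867
j=4: r + 3k = 1293.152909… → ⌈·⌉ = 1294
j=5: r + 4k = 1719.516545… → ⌈·⌉ = 1720
j=6: r + 5k = 2145.880181… → ⌈·⌉ = 2146
j=7: r + 6k = 2572.243818… → ⌈·⌉ = 2573
j=8: r + 7k = 2998.607454… → ⌈·⌉ = 2999
j=9: r + 8k = 3424.971090… → ⌈·⌉ = 3425
j=10: r + 9k = 3851.334727… → ⌈·⌉ = 3852
j=11: r + 10k = 4277.698363… → ⌈·⌉ = 4278

15, 441, 867, 1294, 1720, 2146, 2573, 2999, 3425, 3852, 4278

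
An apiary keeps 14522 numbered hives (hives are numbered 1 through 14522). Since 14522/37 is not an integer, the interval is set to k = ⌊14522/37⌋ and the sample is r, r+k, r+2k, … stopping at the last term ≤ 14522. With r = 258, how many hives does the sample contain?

37

k = ⌊14522/37⌋ = 392
Achieved size = ⌊(14522 − 258)/392⌋ + 1 = ⌊14264/392⌋ + 1 = 36 + 1 = 37
(last selection: 258 + 36×392 = 14370 ≤ 14522; next would be 14762 > 14522)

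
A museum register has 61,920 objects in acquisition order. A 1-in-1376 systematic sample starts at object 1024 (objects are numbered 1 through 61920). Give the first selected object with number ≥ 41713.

k = 1376
Steps past start: ⌈(41713 − 1024)/1376⌉ = ⌈40689/1376⌉ = 30
Selected object: 1024 + 30×1376 = 42304

42304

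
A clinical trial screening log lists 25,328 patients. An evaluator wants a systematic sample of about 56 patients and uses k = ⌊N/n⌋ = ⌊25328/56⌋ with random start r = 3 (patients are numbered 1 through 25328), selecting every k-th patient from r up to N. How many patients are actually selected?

57

k = ⌊25328/56⌋ = 452
Achieved size = ⌊(25328 − 3)/452⌋ + 1 = ⌊25325/452⌋ + 1 = 56 + 1 = 57
(last selection: 3 + 56×452 = 25315 ≤ 25328; next would be 25767 > 25328)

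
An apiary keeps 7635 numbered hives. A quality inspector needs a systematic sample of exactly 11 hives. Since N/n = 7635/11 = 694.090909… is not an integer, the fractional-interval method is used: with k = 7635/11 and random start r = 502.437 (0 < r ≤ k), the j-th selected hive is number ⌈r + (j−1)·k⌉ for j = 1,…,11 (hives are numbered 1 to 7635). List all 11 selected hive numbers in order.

503, 1197, 1891, 2585, 3279, 3973, 4667, 5362, 6056, 6750, 7444

j=1: r + 0k = 502.437 → ⌈·⌉ = 503
j=2: r + 1k = 1196.527909… → ⌈·⌉ = 1197
j=3: r + 2k = 1890.618818… → ⌈·⌉ = 1891
j=4: r + 3k = 2584.709727… → ⌈·⌉ = 2585
j=5: r + 4k = 3278.800636… → ⌈·⌉ = 3279
j=6: r + 5k = 3972.891545… → ⌈·⌉ = 3973
j=7: r + 6k = 4666.982454… → ⌈·⌉ = 4667
j=8: r + 7k = 5361.073363… → ⌈·⌉ = 5362
j=9: r + 8k = 6055.164272… → ⌈·⌉ = 6056
j=10: r + 9k = 6749.255181… → ⌈·⌉ = 6750
j=11: r + 10k = 7443.346090… → ⌈·⌉ = 7444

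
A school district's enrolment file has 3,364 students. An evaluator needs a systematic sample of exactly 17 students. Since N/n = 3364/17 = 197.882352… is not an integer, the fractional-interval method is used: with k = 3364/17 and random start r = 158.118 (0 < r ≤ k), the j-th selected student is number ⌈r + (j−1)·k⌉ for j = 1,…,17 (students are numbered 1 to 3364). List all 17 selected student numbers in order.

159, 357, 554, 752, 950, 1148, 1346, 1544, 1742, 1940, 2137, 2335, 2533, 2731, 2929, 3127, 3325

j=1: r + 0k = 158.118 → ⌈·⌉ = 159
j=2: r + 1k = 356.000352… → ⌈·⌉ = 357
j=3: r + 2k = 553.882705… → ⌈·⌉ = 554
j=4: r + 3k = 751.765058… → ⌈·⌉ = 752
j=5: r + 4k = 949.647411… → ⌈·⌉ = 950
j=6: r + 5k = 1147.529764… → ⌈·⌉ = 1148
j=7: r + 6k = 1345.412117… → ⌈·⌉ = 1346
j=8: r + 7k = 1543.294470… → ⌈·⌉ = 1544
j=9: r + 8k = 1741.176823… → ⌈·⌉ = 1742
j=10: r + 9k = 1939.059176… → ⌈·⌉ = 1940
j=11: r + 10k = 2136.941529… → ⌈·⌉ = 2137
j=12: r + 11k = 2334.823882… → ⌈·⌉ = 2335
j=13: r + 12k = 2532.706235… → ⌈·⌉ = 2533
j=14: r + 13k = 2730.588588… → ⌈·⌉ = 2731
j=15: r + 14k = 2928.470941… → ⌈·⌉ = 2929
j=16: r + 15k = 3126.353294… → ⌈·⌉ = 3127
j=17: r + 16k = 3324.235647… → ⌈·⌉ = 3325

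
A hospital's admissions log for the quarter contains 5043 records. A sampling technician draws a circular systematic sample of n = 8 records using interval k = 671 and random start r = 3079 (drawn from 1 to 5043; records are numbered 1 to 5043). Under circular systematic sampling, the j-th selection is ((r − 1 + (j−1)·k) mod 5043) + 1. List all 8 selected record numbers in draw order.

3079, 3750, 4421, 49, 720, 1391, 2062, 2733

Selection 1: 3079
Selection 2: 3079 + 671 = 3750
Selection 3: 3750 + 671 = 4421
Selection 4: 4421 + 671 = 5092 → 5092 − 5043 = 49
Selection 5: 49 + 671 = 720
Selection 6: 720 + 671 = 1391
Selection 7: 1391 + 671 = 2062
Selection 8: 2062 + 671 = 2733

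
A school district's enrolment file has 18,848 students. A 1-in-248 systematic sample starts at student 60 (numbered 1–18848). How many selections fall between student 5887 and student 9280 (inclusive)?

k = 248
First selection ≥ 5887: 60 + ⌈(5887−60)/248⌉·248 = 60 + 24×248 = 6012
Last selection ≤ 9280: 60 + ⌊(9280−60)/248⌋·248 = 60 + 37×248 = 9236
Count = 37 − 24 + 1 = 14

14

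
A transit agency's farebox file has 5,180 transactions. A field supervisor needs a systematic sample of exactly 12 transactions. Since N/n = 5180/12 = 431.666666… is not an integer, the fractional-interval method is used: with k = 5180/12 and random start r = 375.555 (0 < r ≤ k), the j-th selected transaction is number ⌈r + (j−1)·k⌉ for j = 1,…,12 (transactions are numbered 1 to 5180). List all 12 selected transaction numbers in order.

j=1: r + 0k = 375.555 → ⌈·⌉ = 376
j=2: r + 1k = 807.221666… → ⌈·⌉ = 808
j=3: r + 2k = 1238.888333… → ⌈·⌉ = 1239
j=4: r + 3k = 1670.555 → ⌈·⌉ = 1671
j=5: r + 4k = 2102.221666… → ⌈·⌉ = 2103
j=6: r + 5k = 2533.888333… → ⌈·⌉ = 2534
j=7: r + 6k = 2965.555 → ⌈·⌉ = 2966
j=8: r + 7k = 3397.221666… → ⌈·⌉ = 3398
j=9: r + 8k = 3828.888333… → ⌈·⌉ = 3829
j=10: r + 9k = 4260.555 → ⌈·⌉ = 4261
j=11: r + 10k = 4692.221666… → ⌈·⌉ = 4693
j=12: r + 11k = 5123.888333… → ⌈·⌉ = 5124

376, 808, 1239, 1671, 2103, 2534, 2966, 3398, 3829, 4261, 4693, 5124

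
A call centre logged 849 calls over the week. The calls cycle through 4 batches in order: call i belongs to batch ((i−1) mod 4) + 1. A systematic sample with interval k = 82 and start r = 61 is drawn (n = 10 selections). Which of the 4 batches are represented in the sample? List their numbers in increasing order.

1, 3

Consecutive selections differ by k = 82, so their batch numbers differ by 82 mod 4 = 2.
gcd(82, 4) = 2, so the sample visits 4/2 = 2 distinct residues mod 4.
Start 61 is batch 1; the batches hit are 1, 3.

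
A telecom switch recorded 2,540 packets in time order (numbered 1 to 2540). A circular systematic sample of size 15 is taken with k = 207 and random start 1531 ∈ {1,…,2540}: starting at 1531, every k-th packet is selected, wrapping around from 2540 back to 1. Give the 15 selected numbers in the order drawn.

Selection 1: 1531
Selection 2: 1531 + 207 = 1738
Selection 3: 1738 + 207 = 1945
Selection 4: 1945 + 207 = 2152
Selection 5: 2152 + 207 = 2359
Selection 6: 2359 + 207 = 2566 → 2566 − 2540 = 26
Selection 7: 26 + 207 = 233
Selection 8: 233 + 207 = 440
Selection 9: 440 + 207 = 647
Selection 10: 647 + 207 = 854
Selection 11: 854 + 207 = 1061
Selection 12: 1061 + 207 = 1268
Selection 13: 1268 + 207 = 1475
Selection 14: 1475 + 207 = 1682
Selection 15: 1682 + 207 = 1889

1531, 1738, 1945, 2152, 2359, 26, 233, 440, 647, 854, 1061, 1268, 1475, 1682, 1889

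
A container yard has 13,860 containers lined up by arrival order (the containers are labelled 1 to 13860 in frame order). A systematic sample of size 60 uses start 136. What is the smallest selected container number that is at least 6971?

k = 13860/60 = 231
Steps past start: ⌈(6971 − 136)/231⌉ = ⌈6835/231⌉ = 30
Selected container: 136 + 30×231 = 7066

7066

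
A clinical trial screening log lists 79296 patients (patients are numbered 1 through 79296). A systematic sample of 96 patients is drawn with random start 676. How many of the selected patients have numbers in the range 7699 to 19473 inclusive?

k = 79296/96 = 826
First selection ≥ 7699: 676 + ⌈(7699−676)/826⌉·826 = 676 + 9×826 = 8110
Last selection ≤ 19473: 676 + ⌊(19473−676)/826⌋·826 = 676 + 22×826 = 18848
Count = 22 − 9 + 1 = 14

14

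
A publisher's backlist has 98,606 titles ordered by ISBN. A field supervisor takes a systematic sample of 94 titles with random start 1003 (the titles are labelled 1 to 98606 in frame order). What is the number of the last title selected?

98560

k = 98606/94 = 1049
94th selection = r + (94−1)·k = 1003 + 93×1049 = 1003 + 97557 = 98560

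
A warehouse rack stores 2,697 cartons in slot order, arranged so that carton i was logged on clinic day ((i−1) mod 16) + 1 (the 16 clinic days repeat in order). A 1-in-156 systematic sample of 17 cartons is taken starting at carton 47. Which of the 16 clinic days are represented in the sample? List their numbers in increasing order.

3, 7, 11, 15

Consecutive selections differ by k = 156, so their clinic day numbers differ by 156 mod 16 = 12.
gcd(156, 16) = 4, so the sample visits 16/4 = 4 distinct residues mod 16.
Start 47 is clinic day 15; the clinic days hit are 3, 7, 11, 15.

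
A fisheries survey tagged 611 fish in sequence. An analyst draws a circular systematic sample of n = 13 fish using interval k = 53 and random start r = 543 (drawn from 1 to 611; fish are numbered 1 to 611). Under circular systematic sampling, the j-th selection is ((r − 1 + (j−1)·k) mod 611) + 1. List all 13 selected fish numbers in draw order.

543, 596, 38, 91, 144, 197, 250, 303, 356, 409, 462, 515, 568

Selection 1: 543
Selection 2: 543 + 53 = 596
Selection 3: 596 + 53 = 649 → 649 − 611 = 38
Selection 4: 38 + 53 = 91
Selection 5: 91 + 53 = 144
Selection 6: 144 + 53 = 197
Selection 7: 197 + 53 = 250
Selection 8: 250 + 53 = 303
Selection 9: 303 + 53 = 356
Selection 10: 356 + 53 = 409
Selection 11: 409 + 53 = 462
Selection 12: 462 + 53 = 515
Selection 13: 515 + 53 = 568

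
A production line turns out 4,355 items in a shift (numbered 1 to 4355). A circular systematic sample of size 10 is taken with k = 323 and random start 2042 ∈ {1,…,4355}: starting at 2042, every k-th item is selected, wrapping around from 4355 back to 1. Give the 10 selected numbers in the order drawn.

Selection 1: 2042
Selection 2: 2042 + 323 = 2365
Selection 3: 2365 + 323 = 2688
Selection 4: 2688 + 323 = 3011
Selection 5: 3011 + 323 = 3334
Selection 6: 3334 + 323 = 3657
Selection 7: 3657 + 323 = 3980
Selection 8: 3980 + 323 = 4303
Selection 9: 4303 + 323 = 4626 → 4626 − 4355 = 271
Selection 10: 271 + 323 = 594

2042, 2365, 2688, 3011, 3334, 3657, 3980, 4303, 271, 594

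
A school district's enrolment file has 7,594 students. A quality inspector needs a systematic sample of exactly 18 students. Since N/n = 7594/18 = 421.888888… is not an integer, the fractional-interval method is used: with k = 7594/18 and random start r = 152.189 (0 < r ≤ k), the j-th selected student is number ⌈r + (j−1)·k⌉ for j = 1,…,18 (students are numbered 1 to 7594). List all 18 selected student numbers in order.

153, 575, 996, 1418, 1840, 2262, 2684, 3106, 3528, 3950, 4372, 4793, 5215, 5637, 6059, 6481, 6903, 7325

j=1: r + 0k = 152.189 → ⌈·⌉ = 153
j=2: r + 1k = 574.077888… → ⌈·⌉ = 575
j=3: r + 2k = 995.966777… → ⌈·⌉ = 996
j=4: r + 3k = 1417.855666… → ⌈·⌉ = 1418
j=5: r + 4k = 1839.744555… → ⌈·⌉ = 1840
j=6: r + 5k = 2261.633444… → ⌈·⌉ = 2262
j=7: r + 6k = 2683.522333… → ⌈·⌉ = 2684
j=8: r + 7k = 3105.411222… → ⌈·⌉ = 3106
j=9: r + 8k = 3527.300111… → ⌈·⌉ = 3528
j=10: r + 9k = 3949.189 → ⌈·⌉ = 3950
j=11: r + 10k = 4371.077888… → ⌈·⌉ = 4372
j=12: r + 11k = 4792.966777… → ⌈·⌉ = 4793
j=13: r + 12k = 5214.855666… → ⌈·⌉ = 5215
j=14: r + 13k = 5636.744555… → ⌈·⌉ = 5637
j=15: r + 14k = 6058.633444… → ⌈·⌉ = 6059
j=16: r + 15k = 6480.522333… → ⌈·⌉ = 6481
j=17: r + 16k = 6902.411222… → ⌈·⌉ = 6903
j=18: r + 17k = 7324.300111… → ⌈·⌉ = 7325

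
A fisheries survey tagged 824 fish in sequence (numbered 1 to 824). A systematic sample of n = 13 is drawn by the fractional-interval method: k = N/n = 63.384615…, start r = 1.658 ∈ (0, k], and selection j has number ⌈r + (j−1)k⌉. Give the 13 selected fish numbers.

2, 66, 129, 192, 256, 319, 382, 446, 509, 573, 636, 699, 763

j=1: r + 0k = 1.658 → ⌈·⌉ = 2
j=2: r + 1k = 65.042615… → ⌈·⌉ = 66
j=3: r + 2k = 128.427230… → ⌈·⌉ = 129
j=4: r + 3k = 191.811846… → ⌈·⌉ = 192
j=5: r + 4k = 255.196461… → ⌈·⌉ = 256
j=6: r + 5k = 318.581076… → ⌈·⌉ = 319
j=7: r + 6k = 381.965692… → ⌈·⌉ = 382
j=8: r + 7k = 445.350307… → ⌈·⌉ = 446
j=9: r + 8k = 508.734923… → ⌈·⌉ = 509
j=10: r + 9k = 572.119538… → ⌈·⌉ = 573
j=11: r + 10k = 635.504153… → ⌈·⌉ = 636
j=12: r + 11k = 698.888769… → ⌈·⌉ = 699
j=13: r + 12k = 762.273384… → ⌈·⌉ = 763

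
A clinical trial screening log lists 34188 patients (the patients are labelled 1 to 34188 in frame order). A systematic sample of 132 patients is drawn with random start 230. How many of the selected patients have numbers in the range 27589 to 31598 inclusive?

16

k = 34188/132 = 259
First selection ≥ 27589: 230 + ⌈(27589−230)/259⌉·259 = 230 + 106×259 = 27684
Last selection ≤ 31598: 230 + ⌊(31598−230)/259⌋·259 = 230 + 121×259 = 31569
Count = 121 − 106 + 1 = 16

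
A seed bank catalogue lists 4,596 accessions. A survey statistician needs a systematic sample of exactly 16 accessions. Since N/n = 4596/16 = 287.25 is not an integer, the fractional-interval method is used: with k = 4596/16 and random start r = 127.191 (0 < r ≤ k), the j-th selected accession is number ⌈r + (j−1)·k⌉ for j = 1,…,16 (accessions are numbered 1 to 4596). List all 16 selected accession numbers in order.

j=1: r + 0k = 127.191 → ⌈·⌉ = 128
j=2: r + 1k = 414.441 → ⌈·⌉ = 415
j=3: r + 2k = 701.691 → ⌈·⌉ = 702
j=4: r + 3k = 988.941 → ⌈·⌉ = 989
j=5: r + 4k = 1276.191 → ⌈·⌉ = 1277
j=6: r + 5k = 1563.441 → ⌈·⌉ = 1564
j=7: r + 6k = 1850.691 → ⌈·⌉ = 1851
j=8: r + 7k = 2137.941 → ⌈·⌉ = 2138
j=9: r + 8k = 2425.191 → ⌈·⌉ = 2426
j=10: r + 9k = 2712.441 → ⌈·⌉ = 2713
j=11: r + 10k = 2999.691 → ⌈·⌉ = 3000
j=12: r + 11k = 3286.941 → ⌈·⌉ = 3287
j=13: r + 12k = 3574.191 → ⌈·⌉ = 3575
j=14: r + 13k = 3861.441 → ⌈·⌉ = 3862
j=15: r + 14k = 4148.691 → ⌈·⌉ = 4149
j=16: r + 15k = 4435.941 → ⌈·⌉ = 4436

128, 415, 702, 989, 1277, 1564, 1851, 2138, 2426, 2713, 3000, 3287, 3575, 3862, 4149, 4436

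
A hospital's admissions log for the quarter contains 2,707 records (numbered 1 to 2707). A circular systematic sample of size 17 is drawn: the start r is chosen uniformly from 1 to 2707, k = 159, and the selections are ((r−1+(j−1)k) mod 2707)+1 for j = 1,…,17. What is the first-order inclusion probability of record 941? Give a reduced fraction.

17/2707

For each position j, as r ranges over 1…2707 the j-th selection hits every record exactly once, so record 941 is selected for exactly 17 of the 2707 starts.
Inclusion probability = 17/2707.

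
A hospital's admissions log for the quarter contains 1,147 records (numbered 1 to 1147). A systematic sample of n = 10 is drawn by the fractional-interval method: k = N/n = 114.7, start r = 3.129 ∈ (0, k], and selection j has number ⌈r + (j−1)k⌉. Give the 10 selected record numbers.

j=1: r + 0k = 3.129 → ⌈·⌉ = 4
j=2: r + 1k = 117.829 → ⌈·⌉ = 118
j=3: r + 2k = 232.529 → ⌈·⌉ = 233
j=4: r + 3k = 347.229 → ⌈·⌉ = 348
j=5: r + 4k = 461.929 → ⌈·⌉ = 462
j=6: r + 5k = 576.629 → ⌈·⌉ = 577
j=7: r + 6k = 691.329 → ⌈·⌉ = 692
j=8: r + 7k = 806.029 → ⌈·⌉ = 807
j=9: r + 8k = 920.729 → ⌈·⌉ = 921
j=10: r + 9k = 1035.429 → ⌈·⌉ = 1036

4, 118, 233, 348, 462, 577, 692, 807, 921, 1036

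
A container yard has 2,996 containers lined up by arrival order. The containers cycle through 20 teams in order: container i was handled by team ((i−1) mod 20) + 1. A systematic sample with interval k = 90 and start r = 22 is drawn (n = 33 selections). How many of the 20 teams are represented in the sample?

2

Consecutive selections differ by k = 90, so their team numbers differ by 90 mod 20 = 10.
gcd(90, 20) = 10, so the sample visits 20/10 = 2 distinct residues mod 20.
Start 22 is team 2; the teams hit are 2, 12.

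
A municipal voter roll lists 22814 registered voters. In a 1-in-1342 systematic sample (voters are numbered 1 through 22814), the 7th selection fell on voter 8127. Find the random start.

75

k = 1342
r = 8127 − (7−1)×1342 = 8127 − 8052 = 75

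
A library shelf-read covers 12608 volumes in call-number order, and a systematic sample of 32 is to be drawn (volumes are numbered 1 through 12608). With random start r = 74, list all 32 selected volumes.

74, 468, 862, 1256, 1650, 2044, 2438, 2832, 3226, 3620, 4014, 4408, 4802, 5196, 5590, 5984, 6378, 6772, 7166, 7560, 7954, 8348, 8742, 9136, 9530, 9924, 10318, 10712, 11106, 11500, 11894, 12288

k = N/n = 12608/32 = 394
volume 1: 74
volume 2: 74 + 394 = 468
volume 3: 468 + 394 = 862
volume 4: 862 + 394 = 1256
volume 5: 1256 + 394 = 1650
volume 6: 1650 + 394 = 2044
volume 7: 2044 + 394 = 2438
volume 8: 2438 + 394 = 2832
volume 9: 2832 + 394 = 3226
volume 10: 3226 + 394 = 3620
volume 11: 3620 + 394 = 4014
volume 12: 4014 + 394 = 4408
volume 13: 4408 + 394 = 4802
volume 14: 4802 + 394 = 5196
volume 15: 5196 + 394 = 5590
volume 16: 5590 + 394 = 5984
volume 17: 5984 + 394 = 6378
volume 18: 6378 + 394 = 6772
volume 19: 6772 + 394 = 7166
volume 20: 7166 + 394 = 7560
volume 21: 7560 + 394 = 7954
volume 22: 7954 + 394 = 8348
volume 23: 8348 + 394 = 8742
volume 24: 8742 + 394 = 9136
volume 25: 9136 + 394 = 9530
volume 26: 9530 + 394 = 9924
volume 27: 9924 + 394 = 10318
volume 28: 10318 + 394 = 10712
volume 29: 10712 + 394 = 11106
volume 30: 11106 + 394 = 11500
volume 31: 11500 + 394 = 11894
volume 32: 11894 + 394 = 12288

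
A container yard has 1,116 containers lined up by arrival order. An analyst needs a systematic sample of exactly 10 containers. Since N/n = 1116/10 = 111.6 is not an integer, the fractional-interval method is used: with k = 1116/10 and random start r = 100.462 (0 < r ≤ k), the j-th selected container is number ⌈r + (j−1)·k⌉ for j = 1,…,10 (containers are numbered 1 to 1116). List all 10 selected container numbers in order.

101, 213, 324, 436, 547, 659, 771, 882, 994, 1105

j=1: r + 0k = 100.462 → ⌈·⌉ = 101
j=2: r + 1k = 212.062 → ⌈·⌉ = 213
j=3: r + 2k = 323.662 → ⌈·⌉ = 324
j=4: r + 3k = 435.262 → ⌈·⌉ = 436
j=5: r + 4k = 546.862 → ⌈·⌉ = 547
j=6: r + 5k = 658.462 → ⌈·⌉ = 659
j=7: r + 6k = 770.062 → ⌈·⌉ = 771
j=8: r + 7k = 881.662 → ⌈·⌉ = 882
j=9: r + 8k = 993.262 → ⌈·⌉ = 994
j=10: r + 9k = 1104.862 → ⌈·⌉ = 1105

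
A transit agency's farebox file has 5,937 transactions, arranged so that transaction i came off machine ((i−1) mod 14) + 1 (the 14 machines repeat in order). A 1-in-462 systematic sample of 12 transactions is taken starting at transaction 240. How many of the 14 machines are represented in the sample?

1

Consecutive selections differ by k = 462, so their machine numbers differ by 462 mod 14 = 0.
gcd(462, 14) = 14, so the sample visits 14/14 = 1 distinct residues mod 14.
Start 240 is machine 2; the machines hit are 2.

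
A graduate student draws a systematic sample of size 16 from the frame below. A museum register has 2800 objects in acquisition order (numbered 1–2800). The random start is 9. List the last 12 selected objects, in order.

709, 884, 1059, 1234, 1409, 1584, 1759, 1934, 2109, 2284, 2459, 2634

k = N/n = 2800/16 = 175
5th selection = 9 + 4×175 = 709
6th: 709 + 175 = 884
7th: 884 + 175 = 1059
8th: 1059 + 175 = 1234
9th: 1234 + 175 = 1409
10th: 1409 + 175 = 1584
11th: 1584 + 175 = 1759
12th: 1759 + 175 = 1934
13th: 1934 + 175 = 2109
14th: 2109 + 175 = 2284
15th: 2284 + 175 = 2459
16th: 2459 + 175 = 2634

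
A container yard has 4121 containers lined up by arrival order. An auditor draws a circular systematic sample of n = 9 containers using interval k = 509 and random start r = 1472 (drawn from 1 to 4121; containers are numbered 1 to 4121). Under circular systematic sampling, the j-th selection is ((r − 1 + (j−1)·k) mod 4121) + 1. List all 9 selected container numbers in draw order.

Selection 1: 1472
Selection 2: 1472 + 509 = 1981
Selection 3: 1981 + 509 = 2490
Selection 4: 2490 + 509 = 2999
Selection 5: 2999 + 509 = 3508
Selection 6: 3508 + 509 = 4017
Selection 7: 4017 + 509 = 4526 → 4526 − 4121 = 405
Selection 8: 405 + 509 = 914
Selection 9: 914 + 509 = 1423

1472, 1981, 2490, 2999, 3508, 4017, 405, 914, 1423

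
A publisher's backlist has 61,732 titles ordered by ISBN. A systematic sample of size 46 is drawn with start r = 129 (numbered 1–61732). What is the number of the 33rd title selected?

k = 61732/46 = 1342
33rd selection = r + (33−1)·k = 129 + 32×1342 = 129 + 42944 = 43073

43073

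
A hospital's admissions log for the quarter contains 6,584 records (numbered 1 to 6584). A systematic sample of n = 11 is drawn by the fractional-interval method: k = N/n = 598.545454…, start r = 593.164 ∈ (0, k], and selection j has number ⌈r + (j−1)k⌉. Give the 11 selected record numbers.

j=1: r + 0k = 593.164 → ⌈·⌉ = 594
j=2: r + 1k = 1191.709454… → ⌈·⌉ = 1192
j=3: r + 2k = 1790.254909… → ⌈·⌉ = 1791
j=4: r + 3k = 2388.800363… → ⌈·⌉ = 2389
j=5: r + 4k = 2987.345818… → ⌈·⌉ = 2988
j=6: r + 5k = 3585.891272… → ⌈·⌉ = 3586
j=7: r + 6k = 4184.436727… → ⌈·⌉ = 4185
j=8: r + 7k = 4782.982181… → ⌈·⌉ = 4783
j=9: r + 8k = 5381.527636… → ⌈·⌉ = 5382
j=10: r + 9k = 5980.073090… → ⌈·⌉ = 5981
j=11: r + 10k = 6578.618545… → ⌈·⌉ = 6579

594, 1192, 1791, 2389, 2988, 3586, 4185, 4783, 5382, 5981, 6579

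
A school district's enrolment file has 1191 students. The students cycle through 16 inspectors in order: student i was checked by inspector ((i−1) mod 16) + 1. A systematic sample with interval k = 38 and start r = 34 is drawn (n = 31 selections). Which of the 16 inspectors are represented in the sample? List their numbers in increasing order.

Consecutive selections differ by k = 38, so their inspector numbers differ by 38 mod 16 = 6.
gcd(38, 16) = 2, so the sample visits 16/2 = 8 distinct residues mod 16.
Start 34 is inspector 2; the inspectors hit are 2, 4, 6, 8, 10, 12, 14, 16.

2, 4, 6, 8, 10, 12, 14, 16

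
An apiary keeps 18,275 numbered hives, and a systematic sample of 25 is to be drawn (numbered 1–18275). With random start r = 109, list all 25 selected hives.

109, 840, 1571, 2302, 3033, 3764, 4495, 5226, 5957, 6688, 7419, 8150, 8881, 9612, 10343, 11074, 11805, 12536, 13267, 13998, 14729, 15460, 16191, 16922, 17653

k = N/n = 18275/25 = 731
hive 1: 109
hive 2: 109 + 731 = 840
hive 3: 840 + 731 = 1571
hive 4: 1571 + 731 = 2302
hive 5: 2302 + 731 = 3033
hive 6: 3033 + 731 = 3764
hive 7: 3764 + 731 = 4495
hive 8: 4495 + 731 = 5226
hive 9: 5226 + 731 = 5957
hive 10: 5957 + 731 = 6688
hive 11: 6688 + 731 = 7419
hive 12: 7419 + 731 = 8150
hive 13: 8150 + 731 = 8881
hive 14: 8881 + 731 = 9612
hive 15: 9612 + 731 = 10343
hive 16: 10343 + 731 = 11074
hive 17: 11074 + 731 = 11805
hive 18: 11805 + 731 = 12536
hive 19: 12536 + 731 = 13267
hive 20: 13267 + 731 = 13998
hive 21: 13998 + 731 = 14729
hive 22: 14729 + 731 = 15460
hive 23: 15460 + 731 = 16191
hive 24: 16191 + 731 = 16922
hive 25: 16922 + 731 = 17653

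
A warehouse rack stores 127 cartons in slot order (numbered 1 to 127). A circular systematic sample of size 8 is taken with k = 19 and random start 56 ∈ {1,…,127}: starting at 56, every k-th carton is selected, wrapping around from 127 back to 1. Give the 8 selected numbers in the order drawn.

56, 75, 94, 113, 5, 24, 43, 62

Selection 1: 56
Selection 2: 56 + 19 = 75
Selection 3: 75 + 19 = 94
Selection 4: 94 + 19 = 113
Selection 5: 113 + 19 = 132 → 132 − 127 = 5
Selection 6: 5 + 19 = 24
Selection 7: 24 + 19 = 43
Selection 8: 43 + 19 = 62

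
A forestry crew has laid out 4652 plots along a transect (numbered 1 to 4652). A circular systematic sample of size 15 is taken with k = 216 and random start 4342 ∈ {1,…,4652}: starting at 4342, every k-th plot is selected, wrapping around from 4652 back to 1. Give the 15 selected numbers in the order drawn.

Selection 1: 4342
Selection 2: 4342 + 216 = 4558
Selection 3: 4558 + 216 = 4774 → 4774 − 4652 = 122
Selection 4: 122 + 216 = 338
Selection 5: 338 + 216 = 554
Selection 6: 554 + 216 = 770
Selection 7: 770 + 216 = 986
Selection 8: 986 + 216 = 1202
Selection 9: 1202 + 216 = 1418
Selection 10: 1418 + 216 = 1634
Selection 11: 1634 + 216 = 1850
Selection 12: 1850 + 216 = 2066
Selection 13: 2066 + 216 = 2282
Selection 14: 2282 + 216 = 2498
Selection 15: 2498 + 216 = 2714

4342, 4558, 122, 338, 554, 770, 986, 1202, 1418, 1634, 1850, 2066, 2282, 2498, 2714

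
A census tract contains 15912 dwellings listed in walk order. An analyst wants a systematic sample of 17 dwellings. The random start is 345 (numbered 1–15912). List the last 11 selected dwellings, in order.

5961, 6897, 7833, 8769, 9705, 10641, 11577, 12513, 13449, 14385, 15321

k = N/n = 15912/17 = 936
7th selection = 345 + 6×936 = 5961
8th: 5961 + 936 = 6897
9th: 6897 + 936 = 7833
10th: 7833 + 936 = 8769
11th: 8769 + 936 = 9705
12th: 9705 + 936 = 10641
13th: 10641 + 936 = 11577
14th: 11577 + 936 = 12513
15th: 12513 + 936 = 13449
16th: 13449 + 936 = 14385
17th: 14385 + 936 = 15321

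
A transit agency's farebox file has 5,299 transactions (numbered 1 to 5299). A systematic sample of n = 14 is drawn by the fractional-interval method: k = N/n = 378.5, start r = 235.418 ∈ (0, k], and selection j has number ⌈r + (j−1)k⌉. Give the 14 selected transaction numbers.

j=1: r + 0k = 235.418 → ⌈·⌉ = 236
j=2: r + 1k = 613.918 → ⌈·⌉ = 614
j=3: r + 2k = 992.418 → ⌈·⌉ = 993
j=4: r + 3k = 1370.918 → ⌈·⌉ = 1371
j=5: r + 4k = 1749.418 → ⌈·⌉ = 1750
j=6: r + 5k = 2127.918 → ⌈·⌉ = 2128
j=7: r + 6k = 2506.418 → ⌈·⌉ = 2507
j=8: r + 7k = 2884.918 → ⌈·⌉ = 2885
j=9: r + 8k = 3263.418 → ⌈·⌉ = 3264
j=10: r + 9k = 3641.918 → ⌈·⌉ = 3642
j=11: r + 10k = 4020.418 → ⌈·⌉ = 4021
j=12: r + 11k = 4398.918 → ⌈·⌉ = 4399
j=13: r + 12k = 4777.418 → ⌈·⌉ = 4778
j=14: r + 13k = 5155.918 → ⌈·⌉ = 5156

236, 614, 993, 1371, 1750, 2128, 2507, 2885, 3264, 3642, 4021, 4399, 4778, 5156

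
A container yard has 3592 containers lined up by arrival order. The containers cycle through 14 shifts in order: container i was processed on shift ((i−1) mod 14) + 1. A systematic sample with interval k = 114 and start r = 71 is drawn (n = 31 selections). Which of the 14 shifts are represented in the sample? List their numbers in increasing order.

Consecutive selections differ by k = 114, so their shift numbers differ by 114 mod 14 = 2.
gcd(114, 14) = 2, so the sample visits 14/2 = 7 distinct residues mod 14.
Start 71 is shift 1; the shifts hit are 1, 3, 5, 7, 9, 11, 13.

1, 3, 5, 7, 9, 11, 13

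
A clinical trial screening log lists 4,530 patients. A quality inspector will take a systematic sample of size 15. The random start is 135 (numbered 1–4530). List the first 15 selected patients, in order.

k = N/n = 4530/15 = 302
patient 1: 135
patient 2: 135 + 302 = 437
patient 3: 437 + 302 = 739
patient 4: 739 + 302 = 1041
patient 5: 1041 + 302 = 1343
patient 6: 1343 + 302 = 1645
patient 7: 1645 + 302 = 1947
patient 8: 1947 + 302 = 2249
patient 9: 2249 + 302 = 2551
patient 10: 2551 + 302 = 2853
patient 11: 2853 + 302 = 3155
patient 12: 3155 + 302 = 3457
patient 13: 3457 + 302 = 3759
patient 14: 3759 + 302 = 4061
patient 15: 4061 + 302 = 4363

135, 437, 739, 1041, 1343, 1645, 1947, 2249, 2551, 2853, 3155, 3457, 3759, 4061, 4363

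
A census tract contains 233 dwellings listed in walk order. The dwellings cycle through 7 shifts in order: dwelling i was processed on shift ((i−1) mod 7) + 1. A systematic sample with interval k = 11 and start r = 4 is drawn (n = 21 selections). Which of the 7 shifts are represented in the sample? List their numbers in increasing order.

Consecutive selections differ by k = 11, so their shift numbers differ by 11 mod 7 = 4.
gcd(11, 7) = 1, so the sample visits 7/1 = 7 distinct residues mod 7.
Start 4 is shift 4; the shifts hit are 1, 2, 3, 4, 5, 6, 7.

1, 2, 3, 4, 5, 6, 7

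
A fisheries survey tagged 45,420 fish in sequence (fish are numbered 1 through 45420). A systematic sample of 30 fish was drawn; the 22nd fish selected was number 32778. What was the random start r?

k = 45420/30 = 1514
r = 32778 − (22−1)×1514 = 32778 − 31794 = 984

984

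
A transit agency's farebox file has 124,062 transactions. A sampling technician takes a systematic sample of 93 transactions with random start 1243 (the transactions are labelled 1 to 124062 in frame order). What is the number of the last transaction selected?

123971

k = 124062/93 = 1334
93rd selection = r + (93−1)·k = 1243 + 92×1334 = 1243 + 122728 = 123971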